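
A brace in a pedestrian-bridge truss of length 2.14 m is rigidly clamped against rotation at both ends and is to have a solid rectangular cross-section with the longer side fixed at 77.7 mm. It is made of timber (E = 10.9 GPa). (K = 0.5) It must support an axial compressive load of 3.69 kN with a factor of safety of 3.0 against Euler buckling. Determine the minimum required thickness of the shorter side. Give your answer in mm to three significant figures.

b ≈ 26.3 mm

Required P_cr = n·P = 3.0 × 3.69 = 11.07 kN
L_e = K·L = 0.5 × 2.14 = 1.070 m
Required I = P_cr·L_e²/(π²E) = 1.107×10^4 × 1.070² / (π² × 1.09×10^10) = 1.178×10^-7 m⁴
I_req = 1.178×10^5 mm⁴
Rectangle, weak axis: I_min = h·b³/12 with h = 77.7 mm fixed  ⇒  b = (12I/h)^(1/3) = 26.3 mm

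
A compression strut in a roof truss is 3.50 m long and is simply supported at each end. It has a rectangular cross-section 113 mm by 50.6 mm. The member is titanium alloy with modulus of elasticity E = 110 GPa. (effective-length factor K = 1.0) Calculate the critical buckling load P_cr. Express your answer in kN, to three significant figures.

P_cr ≈ 108 kN

Buckling occurs about the weak axis: I_min = h·b³/12 with b = 50.6 mm (the shorter side).
I_min = 113×50.6³/12 = 1.220×10^6 mm⁴
I = 1.220×10^6 mm⁴ = 1.220×10^-6 m⁴
Effective length L_e = K·L = 1 × 3.50 = 3.500 m
P_cr = π²EI / L_e² = π² × 110×10⁹ × 1.220×10^-6 / 3.500² = 1.081×10^5 N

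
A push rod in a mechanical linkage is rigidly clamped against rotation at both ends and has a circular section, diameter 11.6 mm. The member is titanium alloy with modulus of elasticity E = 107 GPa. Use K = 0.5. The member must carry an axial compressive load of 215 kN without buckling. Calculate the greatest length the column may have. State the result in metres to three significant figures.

L_max ≈ 0.132 m

I = πd⁴/64 = π×11.6⁴/64 = 888.8 mm⁴
I = 8.888×10^-10 m⁴
At the buckling limit P_cr = P = 2.150×10^5 N
From P_cr = π²EI/(K·L)²:  L = (1/K)·√(π²EI/P_cr) = (1/0.5)·√(π²×1.07×10^11×8.888×10^-10/2.150×10^5)
L = 0.132 m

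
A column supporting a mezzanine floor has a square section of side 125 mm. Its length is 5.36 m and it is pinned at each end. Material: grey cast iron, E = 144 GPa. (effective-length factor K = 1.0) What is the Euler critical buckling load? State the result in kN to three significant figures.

I = a⁴/12 = 125⁴/12 = 2.035×10^7 mm⁴
I = 2.035×10^7 mm⁴ = 2.035×10^-5 m⁴
Effective length L_e = K·L = 1 × 5.36 = 5.360 m
P_cr = π²EI / L_e² = π² × 144×10⁹ × 2.035×10^-5 / 5.360² = 1.006×10^6 N

P_cr ≈ 1010 kN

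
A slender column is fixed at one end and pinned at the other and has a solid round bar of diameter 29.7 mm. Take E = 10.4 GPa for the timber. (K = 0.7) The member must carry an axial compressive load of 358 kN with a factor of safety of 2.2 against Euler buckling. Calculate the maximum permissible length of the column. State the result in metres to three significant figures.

I = πd⁴/64 = π×29.7⁴/64 = 3.819×10^4 mm⁴
I = 3.819×10^-8 m⁴
Required critical load P_cr = n·P = 2.2 × 358 = 787.6 kN = 7.876×10^5 N
From P_cr = π²EI/(K·L)²:  L = (1/K)·√(π²EI/P_cr) = (1/0.7)·√(π²×1.04×10^10×3.819×10^-8/7.876×10^5)
L = 0.101 m

L_max ≈ 0.101 m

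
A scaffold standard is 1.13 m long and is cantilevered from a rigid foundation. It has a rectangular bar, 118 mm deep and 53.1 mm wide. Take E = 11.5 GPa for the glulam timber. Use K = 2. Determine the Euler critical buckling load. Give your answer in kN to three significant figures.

Buckling occurs about the weak axis: I_min = h·b³/12 with b = 53.1 mm (the shorter side).
I_min = 118×53.1³/12 = 1.472×10^6 mm⁴
I = 1.472×10^6 mm⁴ = 1.472×10^-6 m⁴
Effective length L_e = K·L = 2 × 1.13 = 2.260 m
P_cr = π²EI / L_e² = π² × 11.5×10⁹ × 1.472×10^-6 / 2.260² = 3.272×10^4 N

P_cr ≈ 32.7 kN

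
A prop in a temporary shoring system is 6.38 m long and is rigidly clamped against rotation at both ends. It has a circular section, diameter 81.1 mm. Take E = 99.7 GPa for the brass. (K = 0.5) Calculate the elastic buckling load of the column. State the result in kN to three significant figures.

I = πd⁴/64 = π×81.1⁴/64 = 2.124×10^6 mm⁴
I = 2.124×10^6 mm⁴ = 2.124×10^-6 m⁴
Effective length L_e = K·L = 0.5 × 6.38 = 3.190 m
P_cr = π²EI / L_e² = π² × 99.7×10⁹ × 2.124×10^-6 / 3.190² = 2.053×10^5 N

P_cr ≈ 205 kN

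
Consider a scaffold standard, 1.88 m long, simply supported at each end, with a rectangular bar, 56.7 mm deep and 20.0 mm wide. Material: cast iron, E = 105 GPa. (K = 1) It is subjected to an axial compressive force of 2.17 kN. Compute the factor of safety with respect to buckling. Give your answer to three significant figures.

Buckling occurs about the weak axis: I_min = h·b³/12 with b = 20.0 mm (the shorter side).
I_min = 56.7×20.0³/12 = 3.780×10^4 mm⁴
I = 3.780×10^4 mm⁴ = 3.780×10^-8 m⁴
Effective length L_e = K·L = 1 × 1.88 = 1.880 m
P_cr = π²EI / L_e² = π² × 105×10⁹ × 3.780×10^-8 / 1.880² = 1.108×10^4 N
Factor of safety n = P_cr / P = 11.083 / 2.17 = 5.11

n ≈ 5.11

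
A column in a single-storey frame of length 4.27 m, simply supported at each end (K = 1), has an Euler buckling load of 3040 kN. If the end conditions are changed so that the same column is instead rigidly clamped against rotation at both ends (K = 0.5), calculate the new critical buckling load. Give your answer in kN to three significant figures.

P_cr ≈ 12200 kN

P_cr ∝ 1/K², so P_cr,new = P_cr,old × (K_old/K_new)² = 3040 × (1/0.5)²
= 3040 × 4.000 = 12200 kN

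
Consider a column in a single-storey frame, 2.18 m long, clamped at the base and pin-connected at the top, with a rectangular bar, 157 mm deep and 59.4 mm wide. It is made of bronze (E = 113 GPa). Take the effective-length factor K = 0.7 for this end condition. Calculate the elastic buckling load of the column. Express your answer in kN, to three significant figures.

P_cr ≈ 1310 kN

Buckling occurs about the weak axis: I_min = h·b³/12 with b = 59.4 mm (the shorter side).
I_min = 157×59.4³/12 = 2.742×10^6 mm⁴
I = 2.742×10^6 mm⁴ = 2.742×10^-6 m⁴
Effective length L_e = K·L = 0.7 × 2.18 = 1.526 m
P_cr = π²EI / L_e² = π² × 113×10⁹ × 2.742×10^-6 / 1.526² = 1.313×10^6 N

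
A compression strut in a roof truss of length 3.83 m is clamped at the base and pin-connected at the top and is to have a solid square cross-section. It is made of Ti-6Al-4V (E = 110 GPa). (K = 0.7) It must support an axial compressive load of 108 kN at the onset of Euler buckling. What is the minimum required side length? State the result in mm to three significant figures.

L_e = K·L = 0.7 × 3.83 = 2.681 m
Required I = P_cr·L_e²/(π²E) = 1.080×10^5 × 2.681² / (π² × 1.10×10^11) = 7.150×10^-7 m⁴
I_req = 7.150×10^5 mm⁴
Solid square: I = a⁴/12  ⇒  a = (12I)^(1/4) = (12×7.150×10^5)^(1/4) = 54.1 mm

a ≈ 54.1 mm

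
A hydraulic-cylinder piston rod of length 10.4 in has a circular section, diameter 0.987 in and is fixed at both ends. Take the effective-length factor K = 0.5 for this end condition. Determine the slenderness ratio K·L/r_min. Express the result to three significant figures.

I = πd⁴/64 = π×0.987⁴/64 = 4.658×10^-2 in⁴
A = 0.7651 in²;  r_min = √(I/A) = √(4.658×10^-2/0.7651) = 0.2468 in
L_e = K·L = 0.5 × 10.4 = 5.200 in
λ = L_e / r_min = 5.2000 / 0.2468 = 21.1

λ ≈ 21.1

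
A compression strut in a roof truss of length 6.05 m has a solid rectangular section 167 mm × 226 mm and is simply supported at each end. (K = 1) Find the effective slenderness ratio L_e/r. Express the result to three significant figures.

λ ≈ 125

For a rectangle r_min = b/√12 = 167/√12 = 48.21 mm
L_e = K·L = 1 × 6.05 m = 6.050 m = 6050.0 mm
λ = L_e / r_min = 6050.0 / 48.21 = 125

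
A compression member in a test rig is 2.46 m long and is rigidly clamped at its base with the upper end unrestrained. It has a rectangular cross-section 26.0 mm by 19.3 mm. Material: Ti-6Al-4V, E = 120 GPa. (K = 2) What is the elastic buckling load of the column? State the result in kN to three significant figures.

P_cr ≈ 0.762 kN

Buckling occurs about the weak axis: I_min = h·b³/12 with b = 19.3 mm (the shorter side).
I_min = 26.0×19.3³/12 = 1.558×10^4 mm⁴
I = 1.558×10^4 mm⁴ = 1.558×10^-8 m⁴
Effective length L_e = K·L = 2 × 2.46 = 4.920 m
P_cr = π²EI / L_e² = π² × 120×10⁹ × 1.558×10^-8 / 4.920² = 762.1 N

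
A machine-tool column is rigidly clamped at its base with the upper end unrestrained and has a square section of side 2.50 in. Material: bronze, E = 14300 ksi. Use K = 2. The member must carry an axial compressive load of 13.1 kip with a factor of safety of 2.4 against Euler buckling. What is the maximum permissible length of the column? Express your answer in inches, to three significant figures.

I = a⁴/12 = 2.50⁴/12 = 3.255 in⁴
Required critical load P_cr = n·P = 2.4 × 13.1 = 31.44 kip = 3.144×10^4 lb
From P_cr = π²EI/(K·L)²:  L = (1/K)·√(π²EI/P_cr) = (1/2)·√(π²×1.43×10^7×3.255/3.144×10^4)
L = 60.4 in

L_max ≈ 60.4 in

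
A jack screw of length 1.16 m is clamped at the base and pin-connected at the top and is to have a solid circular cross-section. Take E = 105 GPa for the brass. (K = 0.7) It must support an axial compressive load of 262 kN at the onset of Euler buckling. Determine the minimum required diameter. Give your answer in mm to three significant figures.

d ≈ 42.9 mm

L_e = K·L = 0.7 × 1.16 = 0.8120 m
Required I = P_cr·L_e²/(π²E) = 2.620×10^5 × 0.8120² / (π² × 1.05×10^11) = 1.667×10^-7 m⁴
I_req = 1.667×10^5 mm⁴
Solid circle: I = πd⁴/64  ⇒  d = (64I/π)^(1/4) = (64×1.667×10^5/π)^(1/4) = 42.9 mm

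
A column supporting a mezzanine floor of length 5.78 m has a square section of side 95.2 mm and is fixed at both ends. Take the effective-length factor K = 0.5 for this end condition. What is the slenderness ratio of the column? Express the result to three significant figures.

λ ≈ 105

For a square r = a/√12 = 95.2/√12 = 27.48 mm
L_e = K·L = 0.5 × 5.78 m = 2.890 m = 2890.0 mm
λ = L_e / r_min = 2890.0 / 27.48 = 105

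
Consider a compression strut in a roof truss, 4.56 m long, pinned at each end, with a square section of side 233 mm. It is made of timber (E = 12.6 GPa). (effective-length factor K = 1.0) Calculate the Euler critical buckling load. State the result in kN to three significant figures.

I = a⁴/12 = 233⁴/12 = 2.456×10^8 mm⁴
I = 2.456×10^8 mm⁴ = 2.456×10^-4 m⁴
Effective length L_e = K·L = 1 × 4.56 = 4.560 m
P_cr = π²EI / L_e² = π² × 12.6×10⁹ × 2.456×10^-4 / 4.560² = 1.469×10^6 N

P_cr ≈ 1470 kN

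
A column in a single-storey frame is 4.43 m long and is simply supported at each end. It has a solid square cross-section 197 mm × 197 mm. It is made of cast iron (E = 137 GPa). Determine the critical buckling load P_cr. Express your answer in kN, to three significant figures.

I = a⁴/12 = 197⁴/12 = 1.255×10^8 mm⁴
I = 1.255×10^8 mm⁴ = 1.255×10^-4 m⁴
Effective length L_e = K·L = 1 × 4.43 = 4.430 m
P_cr = π²EI / L_e² = π² × 137×10⁹ × 1.255×10^-4 / 4.430² = 8.648×10^6 N

P_cr ≈ 8650 kN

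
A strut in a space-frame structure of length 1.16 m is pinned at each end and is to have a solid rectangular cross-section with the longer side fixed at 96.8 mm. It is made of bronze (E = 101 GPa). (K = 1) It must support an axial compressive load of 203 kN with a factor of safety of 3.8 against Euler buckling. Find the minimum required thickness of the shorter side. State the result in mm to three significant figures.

Required P_cr = n·P = 3.8 × 203 = 771.4 kN
L_e = K·L = 1 × 1.16 = 1.160 m
Required I = P_cr·L_e²/(π²E) = 7.714×10^5 × 1.160² / (π² × 1.01×10^11) = 1.041×10^-6 m⁴
I_req = 1.041×10^6 mm⁴
Rectangle, weak axis: I_min = h·b³/12 with h = 96.8 mm fixed  ⇒  b = (12I/h)^(1/3) = 50.5 mm

b ≈ 50.5 mm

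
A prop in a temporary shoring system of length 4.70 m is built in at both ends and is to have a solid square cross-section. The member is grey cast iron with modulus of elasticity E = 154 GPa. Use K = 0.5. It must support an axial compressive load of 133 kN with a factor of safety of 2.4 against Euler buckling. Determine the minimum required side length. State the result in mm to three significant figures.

Required P_cr = n·P = 2.4 × 133 = 319.2 kN
L_e = K·L = 0.5 × 4.70 = 2.350 m
Required I = P_cr·L_e²/(π²E) = 3.192×10^5 × 2.350² / (π² × 1.54×10^11) = 1.160×10^-6 m⁴
I_req = 1.160×10^6 mm⁴
Solid square: I = a⁴/12  ⇒  a = (12I)^(1/4) = (12×1.160×10^6)^(1/4) = 61.1 mm

a ≈ 61.1 mm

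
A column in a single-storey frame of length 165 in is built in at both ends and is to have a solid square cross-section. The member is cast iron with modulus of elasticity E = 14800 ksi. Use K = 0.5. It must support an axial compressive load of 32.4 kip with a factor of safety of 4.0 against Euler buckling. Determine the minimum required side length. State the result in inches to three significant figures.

a ≈ 2.92 in

Required P_cr = n·P = 4.0 × 32.4 = 129.6 kip
L_e = K·L = 0.5 × 165 = 82.50 in
Required I = P_cr·L_e²/(π²E) = 1.296×10^5 × 82.50² / (π² × 1.48×10^7) = 6.039 in⁴
Solid square: I = a⁴/12  ⇒  a = (12I)^(1/4) = (12×6.039)^(1/4) = 2.92 in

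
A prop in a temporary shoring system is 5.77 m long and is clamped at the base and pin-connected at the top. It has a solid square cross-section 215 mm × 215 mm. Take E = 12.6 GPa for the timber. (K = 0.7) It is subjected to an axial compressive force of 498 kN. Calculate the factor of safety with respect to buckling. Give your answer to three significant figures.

I = a⁴/12 = 215⁴/12 = 1.781×10^8 mm⁴
I = 1.781×10^8 mm⁴ = 1.781×10^-4 m⁴
Effective length L_e = K·L = 0.7 × 5.77 = 4.039 m
P_cr = π²EI / L_e² = π² × 12.6×10⁹ × 1.781×10^-4 / 4.039² = 1.357×10^6 N
Factor of safety n = P_cr / P = 1357.4 / 498 = 2.73

n ≈ 2.73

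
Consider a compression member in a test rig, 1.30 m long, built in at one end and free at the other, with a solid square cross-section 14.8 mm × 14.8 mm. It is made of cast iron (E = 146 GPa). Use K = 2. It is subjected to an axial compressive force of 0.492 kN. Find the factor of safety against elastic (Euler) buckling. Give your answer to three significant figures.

n ≈ 1.73

I = a⁴/12 = 14.8⁴/12 = 3.998×10^3 mm⁴
I = 3.998×10^3 mm⁴ = 3.998×10^-9 m⁴
Effective length L_e = K·L = 2 × 1.30 = 2.600 m
P_cr = π²EI / L_e² = π² × 146×10⁹ × 3.998×10^-9 / 2.600² = 852.3 N
Factor of safety n = P_cr / P = 0.85226 / 0.492 = 1.73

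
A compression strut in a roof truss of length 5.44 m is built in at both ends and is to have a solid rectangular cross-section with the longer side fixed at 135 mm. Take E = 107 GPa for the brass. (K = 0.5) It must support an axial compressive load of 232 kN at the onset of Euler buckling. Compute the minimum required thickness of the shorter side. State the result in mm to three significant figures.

b ≈ 52.5 mm

L_e = K·L = 0.5 × 5.44 = 2.720 m
Required I = P_cr·L_e²/(π²E) = 2.320×10^5 × 2.720² / (π² × 1.07×10^11) = 1.625×10^-6 m⁴
I_req = 1.625×10^6 mm⁴
Rectangle, weak axis: I_min = h·b³/12 with h = 135 mm fixed  ⇒  b = (12I/h)^(1/3) = 52.5 mm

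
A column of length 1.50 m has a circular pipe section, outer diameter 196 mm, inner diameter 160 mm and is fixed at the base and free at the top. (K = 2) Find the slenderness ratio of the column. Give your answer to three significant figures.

d_o = 196 mm, d_i = 160 mm
I = π(d_o⁴ − d_i⁴)/64 = π(196⁴ − 160.0⁴)/64 = 4.027×10^7 mm⁴
A = 1.007×10^4 mm²;  r_min = √(I/A) = √(4.027×10^7/1.007×10^4) = 63.25 mm
L_e = K·L = 2 × 1.50 m = 3.000 m = 3000.0 mm
λ = L_e / r_min = 3000.0 / 63.25 = 47.4

λ ≈ 47.4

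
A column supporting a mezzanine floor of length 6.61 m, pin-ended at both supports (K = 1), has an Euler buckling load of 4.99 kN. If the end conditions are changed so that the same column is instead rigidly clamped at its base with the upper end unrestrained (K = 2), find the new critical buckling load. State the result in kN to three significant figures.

P_cr ∝ 1/K², so P_cr,new = P_cr,old × (K_old/K_new)² = 4.99 × (1/2)²
= 4.99 × 0.2500 = 1.25 kN

P_cr ≈ 1.25 kN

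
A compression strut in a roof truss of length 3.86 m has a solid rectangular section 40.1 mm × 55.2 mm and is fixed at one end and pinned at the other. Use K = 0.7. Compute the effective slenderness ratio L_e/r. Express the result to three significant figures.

λ ≈ 233

Buckling occurs about the weak axis: I_min = h·b³/12 with b = 40.1 mm (the shorter side).
I_min = 55.2×40.1³/12 = 2.966×10^5 mm⁴
A = 2.214×10^3 mm²;  r_min = √(I/A) = √(2.966×10^5/2.214×10^3) = 11.58 mm
L_e = K·L = 0.7 × 3.86 m = 2.702 m = 2702.0 mm
λ = L_e / r_min = 2702.0 / 11.58 = 233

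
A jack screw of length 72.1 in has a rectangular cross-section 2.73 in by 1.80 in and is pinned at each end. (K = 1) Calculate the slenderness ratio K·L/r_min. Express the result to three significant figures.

For a rectangle r_min = b/√12 = 1.80/√12 = 0.5196 in
L_e = K·L = 1 × 72.1 = 72.10 in
λ = L_e / r_min = 72.100 / 0.5196 = 139

λ ≈ 139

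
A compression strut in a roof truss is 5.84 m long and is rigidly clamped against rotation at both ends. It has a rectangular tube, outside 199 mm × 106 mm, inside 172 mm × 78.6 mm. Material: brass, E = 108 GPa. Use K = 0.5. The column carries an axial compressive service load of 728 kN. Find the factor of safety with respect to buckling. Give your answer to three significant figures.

Weak-axis I_min = (h_o·b_o³ − h_i·b_i³)/12 with b_o = 106, b_i = 78.60 mm (shorter outer/inner sides).
I_min = (199×106³ − 172.0×78.60³)/12 = 1.279×10^7 mm⁴
I = 1.279×10^7 mm⁴ = 1.279×10^-5 m⁴
Effective length L_e = K·L = 0.5 × 5.84 = 2.920 m
P_cr = π²EI / L_e² = π² × 108×10⁹ × 1.279×10^-5 / 2.920² = 1.599×10^6 N
Factor of safety n = P_cr / P = 1599.0 / 728 = 2.20

n ≈ 2.20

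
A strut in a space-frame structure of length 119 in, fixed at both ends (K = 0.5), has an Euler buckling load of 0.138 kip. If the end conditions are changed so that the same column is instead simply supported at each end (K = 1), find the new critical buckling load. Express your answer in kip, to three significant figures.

P_cr ∝ 1/K², so P_cr,new = P_cr,old × (K_old/K_new)² = 0.138 × (0.5/1)²
= 0.138 × 0.2500 = 0.0345 kip

P_cr ≈ 0.0345 kip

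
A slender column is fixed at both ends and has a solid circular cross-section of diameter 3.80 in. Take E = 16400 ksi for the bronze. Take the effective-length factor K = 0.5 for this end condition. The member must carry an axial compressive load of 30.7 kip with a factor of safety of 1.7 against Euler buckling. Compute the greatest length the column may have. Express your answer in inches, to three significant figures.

L_max ≈ 356 in

I = πd⁴/64 = π×3.80⁴/64 = 10.24 in⁴
Required critical load P_cr = n·P = 1.7 × 30.7 = 52.19 kip = 5.219×10^4 lb
From P_cr = π²EI/(K·L)²:  L = (1/K)·√(π²EI/P_cr) = (1/0.5)·√(π²×1.64×10^7×10.24/5.219×10^4)
L = 356 in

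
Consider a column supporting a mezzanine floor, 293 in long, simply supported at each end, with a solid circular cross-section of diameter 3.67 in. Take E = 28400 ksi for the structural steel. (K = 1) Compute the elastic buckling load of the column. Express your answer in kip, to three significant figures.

I = πd⁴/64 = π×3.67⁴/64 = 8.905 in⁴
Effective length L_e = K·L = 1 × 293 = 293.0 in
P_cr = π²EI / L_e² = π² × 28400×10³ × 8.905 / 293.0² = 2.907×10^4 lb

P_cr ≈ 29.1 kip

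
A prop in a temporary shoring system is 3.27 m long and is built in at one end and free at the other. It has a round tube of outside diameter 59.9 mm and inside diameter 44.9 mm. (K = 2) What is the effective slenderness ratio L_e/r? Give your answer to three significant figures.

λ ≈ 349

d_o = 59.9 mm, d_i = 44.9 mm
I = π(d_o⁴ − d_i⁴)/64 = π(59.9⁴ − 44.90⁴)/64 = 4.324×10^5 mm⁴
A = 1.235×10^3 mm²;  r_min = √(I/A) = √(4.324×10^5/1.235×10^3) = 18.72 mm
L_e = K·L = 2 × 3.27 m = 6.540 m = 6540.0 mm
λ = L_e / r_min = 6540.0 / 18.72 = 349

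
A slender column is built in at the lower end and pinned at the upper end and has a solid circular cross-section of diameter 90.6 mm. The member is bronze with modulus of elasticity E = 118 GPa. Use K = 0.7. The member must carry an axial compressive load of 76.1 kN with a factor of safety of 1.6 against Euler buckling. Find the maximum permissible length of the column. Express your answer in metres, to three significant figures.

I = πd⁴/64 = π×90.6⁴/64 = 3.307×10^6 mm⁴
I = 3.307×10^-6 m⁴
Required critical load P_cr = n·P = 1.6 × 76.1 = 121.8 kN = 1.218×10^5 N
From P_cr = π²EI/(K·L)²:  L = (1/K)·√(π²EI/P_cr) = (1/0.7)·√(π²×1.18×10^11×3.307×10^-6/1.218×10^5)
L = 8.03 m

L_max ≈ 8.03 m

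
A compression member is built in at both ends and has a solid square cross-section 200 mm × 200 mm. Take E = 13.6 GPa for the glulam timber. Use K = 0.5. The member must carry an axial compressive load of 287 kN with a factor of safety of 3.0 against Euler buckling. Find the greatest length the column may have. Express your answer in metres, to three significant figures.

L_max ≈ 9.12 m

I = a⁴/12 = 200⁴/12 = 1.333×10^8 mm⁴
I = 1.333×10^-4 m⁴
Required critical load P_cr = n·P = 3.0 × 287 = 861.0 kN = 8.610×10^5 N
From P_cr = π²EI/(K·L)²:  L = (1/K)·√(π²EI/P_cr) = (1/0.5)·√(π²×1.36×10^10×1.333×10^-4/8.610×10^5)
L = 9.12 m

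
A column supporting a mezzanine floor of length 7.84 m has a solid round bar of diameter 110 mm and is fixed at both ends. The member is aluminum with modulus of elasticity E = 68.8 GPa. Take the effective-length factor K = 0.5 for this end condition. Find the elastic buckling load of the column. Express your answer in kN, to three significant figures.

I = πd⁴/64 = π×110⁴/64 = 7.187×10^6 mm⁴
I = 7.187×10^6 mm⁴ = 7.187×10^-6 m⁴
Effective length L_e = K·L = 0.5 × 7.84 = 3.920 m
P_cr = π²EI / L_e² = π² × 68.8×10⁹ × 7.187×10^-6 / 3.920² = 3.176×10^5 N

P_cr ≈ 318 kN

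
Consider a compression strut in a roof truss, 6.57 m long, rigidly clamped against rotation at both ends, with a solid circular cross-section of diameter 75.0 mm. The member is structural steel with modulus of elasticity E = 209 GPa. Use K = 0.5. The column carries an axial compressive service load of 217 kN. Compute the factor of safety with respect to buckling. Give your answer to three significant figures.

n ≈ 1.37

I = πd⁴/64 = π×75.0⁴/64 = 1.553×10^6 mm⁴
I = 1.553×10^6 mm⁴ = 1.553×10^-6 m⁴
Effective length L_e = K·L = 0.5 × 6.57 = 3.285 m
P_cr = π²EI / L_e² = π² × 209×10⁹ × 1.553×10^-6 / 3.285² = 2.969×10^5 N
Factor of safety n = P_cr / P = 296.89 / 217 = 1.37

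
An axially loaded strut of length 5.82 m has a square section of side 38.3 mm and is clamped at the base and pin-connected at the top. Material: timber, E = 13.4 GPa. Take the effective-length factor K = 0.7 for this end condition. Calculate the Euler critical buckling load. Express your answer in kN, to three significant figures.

P_cr ≈ 1.43 kN

I = a⁴/12 = 38.3⁴/12 = 1.793×10^5 mm⁴
I = 1.793×10^5 mm⁴ = 1.793×10^-7 m⁴
Effective length L_e = K·L = 0.7 × 5.82 = 4.074 m
P_cr = π²EI / L_e² = π² × 13.4×10⁹ × 1.793×10^-7 / 4.074² = 1.429×10^3 N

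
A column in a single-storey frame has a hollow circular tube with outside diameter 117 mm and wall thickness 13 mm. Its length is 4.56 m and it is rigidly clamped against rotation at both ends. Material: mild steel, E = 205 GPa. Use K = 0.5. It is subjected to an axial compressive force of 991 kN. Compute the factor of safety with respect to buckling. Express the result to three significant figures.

Inner diameter d_i = 117 − 2×13 = 91.00 mm
I = π(d_o⁴ − d_i⁴)/64 = π(117⁴ − 91.00⁴)/64 = 5.832×10^6 mm⁴
I = 5.832×10^6 mm⁴ = 5.832×10^-6 m⁴
Effective length L_e = K·L = 0.5 × 4.56 = 2.280 m
P_cr = π²EI / L_e² = π² × 205×10⁹ × 5.832×10^-6 / 2.280² = 2.270×10^6 N
Factor of safety n = P_cr / P = 2270.0 / 991 = 2.29

n ≈ 2.29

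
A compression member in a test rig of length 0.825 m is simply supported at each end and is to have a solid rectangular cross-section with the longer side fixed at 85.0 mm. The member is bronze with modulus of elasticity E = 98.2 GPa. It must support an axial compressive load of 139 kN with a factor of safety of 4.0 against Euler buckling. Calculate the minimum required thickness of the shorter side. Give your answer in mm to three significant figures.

b ≈ 38.1 mm

Required P_cr = n·P = 4.0 × 139 = 556.0 kN
L_e = K·L = 1 × 0.825 = 0.8250 m
Required I = P_cr·L_e²/(π²E) = 5.560×10^5 × 0.8250² / (π² × 9.82×10^10) = 3.905×10^-7 m⁴
I_req = 3.905×10^5 mm⁴
Rectangle, weak axis: I_min = h·b³/12 with h = 85.0 mm fixed  ⇒  b = (12I/h)^(1/3) = 38.1 mm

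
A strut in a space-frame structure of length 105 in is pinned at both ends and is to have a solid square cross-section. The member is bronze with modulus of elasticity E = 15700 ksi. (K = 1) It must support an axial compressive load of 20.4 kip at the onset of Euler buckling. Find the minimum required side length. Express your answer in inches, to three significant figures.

L_e = K·L = 1 × 105 = 105.0 in
Required I = P_cr·L_e²/(π²E) = 2.040×10^4 × 105.0² / (π² × 1.57×10^7) = 1.451 in⁴
Solid square: I = a⁴/12  ⇒  a = (12I)^(1/4) = (12×1.451)^(1/4) = 2.04 in

a ≈ 2.04 in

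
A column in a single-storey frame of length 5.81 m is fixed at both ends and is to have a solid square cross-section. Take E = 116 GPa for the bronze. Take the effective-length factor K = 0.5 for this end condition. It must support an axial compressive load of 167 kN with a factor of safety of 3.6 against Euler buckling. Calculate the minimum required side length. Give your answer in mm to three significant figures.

Required P_cr = n·P = 3.6 × 167 = 601.2 kN
L_e = K·L = 0.5 × 5.81 = 2.905 m
Required I = P_cr·L_e²/(π²E) = 6.012×10^5 × 2.905² / (π² × 1.16×10^11) = 4.432×10^-6 m⁴
I_req = 4.432×10^6 mm⁴
Solid square: I = a⁴/12  ⇒  a = (12I)^(1/4) = (12×4.432×10^6)^(1/4) = 85.4 mm

a ≈ 85.4 mm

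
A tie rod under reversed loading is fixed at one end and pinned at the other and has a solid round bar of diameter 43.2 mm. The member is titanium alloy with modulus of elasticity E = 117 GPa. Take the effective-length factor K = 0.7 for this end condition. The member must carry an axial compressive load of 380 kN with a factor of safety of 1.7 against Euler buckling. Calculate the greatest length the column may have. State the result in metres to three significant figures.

I = πd⁴/64 = π×43.2⁴/64 = 1.710×10^5 mm⁴
I = 1.710×10^-7 m⁴
Required critical load P_cr = n·P = 1.7 × 380 = 646.0 kN = 6.460×10^5 N
From P_cr = π²EI/(K·L)²:  L = (1/K)·√(π²EI/P_cr) = (1/0.7)·√(π²×1.17×10^11×1.710×10^-7/6.460×10^5)
L = 0.790 m

L_max ≈ 0.790 m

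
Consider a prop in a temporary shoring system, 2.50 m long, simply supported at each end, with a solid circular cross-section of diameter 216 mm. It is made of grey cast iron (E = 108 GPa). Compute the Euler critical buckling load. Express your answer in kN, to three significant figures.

I = πd⁴/64 = π×216⁴/64 = 1.069×10^8 mm⁴
I = 1.069×10^8 mm⁴ = 1.069×10^-4 m⁴
Effective length L_e = K·L = 1 × 2.50 = 2.500 m
P_cr = π²EI / L_e² = π² × 108×10⁹ × 1.069×10^-4 / 2.500² = 1.822×10^7 N

P_cr ≈ 18200 kN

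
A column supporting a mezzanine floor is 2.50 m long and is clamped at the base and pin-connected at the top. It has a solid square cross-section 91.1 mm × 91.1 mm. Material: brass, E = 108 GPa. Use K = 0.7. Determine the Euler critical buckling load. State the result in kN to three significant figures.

I = a⁴/12 = 91.1⁴/12 = 5.740×10^6 mm⁴
I = 5.740×10^6 mm⁴ = 5.740×10^-6 m⁴
Effective length L_e = K·L = 0.7 × 2.50 = 1.750 m
P_cr = π²EI / L_e² = π² × 108×10⁹ × 5.740×10^-6 / 1.750² = 1.998×10^6 N

P_cr ≈ 2000 kN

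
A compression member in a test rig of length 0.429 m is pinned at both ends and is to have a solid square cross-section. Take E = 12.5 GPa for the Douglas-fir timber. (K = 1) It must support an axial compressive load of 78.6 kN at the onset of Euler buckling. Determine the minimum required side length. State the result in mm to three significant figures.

L_e = K·L = 1 × 0.429 = 0.4290 m
Required I = P_cr·L_e²/(π²E) = 7.860×10^4 × 0.4290² / (π² × 1.25×10^10) = 1.173×10^-7 m⁴
I_req = 1.173×10^5 mm⁴
Solid square: I = a⁴/12  ⇒  a = (12I)^(1/4) = (12×1.173×10^5)^(1/4) = 34.4 mm

a ≈ 34.4 mm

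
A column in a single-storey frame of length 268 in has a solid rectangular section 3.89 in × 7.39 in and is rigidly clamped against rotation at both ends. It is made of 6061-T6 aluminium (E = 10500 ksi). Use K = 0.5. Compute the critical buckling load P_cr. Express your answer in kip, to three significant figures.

Buckling occurs about the weak axis: I_min = h·b³/12 with b = 3.89 in (the shorter side).
I_min = 7.39×3.89³/12 = 36.25 in⁴
Effective length L_e = K·L = 0.5 × 268 = 134.0 in
P_cr = π²EI / L_e² = π² × 10500×10³ × 36.25 / 134.0² = 2.092×10^5 lb

P_cr ≈ 209 kip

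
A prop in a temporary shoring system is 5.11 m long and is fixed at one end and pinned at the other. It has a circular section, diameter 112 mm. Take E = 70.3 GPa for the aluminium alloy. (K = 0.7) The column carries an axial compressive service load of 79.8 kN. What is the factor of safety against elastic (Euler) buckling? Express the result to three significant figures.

I = πd⁴/64 = π×112⁴/64 = 7.724×10^6 mm⁴
I = 7.724×10^6 mm⁴ = 7.724×10^-6 m⁴
Effective length L_e = K·L = 0.7 × 5.11 = 3.577 m
P_cr = π²EI / L_e² = π² × 70.3×10⁹ × 7.724×10^-6 / 3.577² = 4.189×10^5 N
Factor of safety n = P_cr / P = 418.85 / 79.8 = 5.25

n ≈ 5.25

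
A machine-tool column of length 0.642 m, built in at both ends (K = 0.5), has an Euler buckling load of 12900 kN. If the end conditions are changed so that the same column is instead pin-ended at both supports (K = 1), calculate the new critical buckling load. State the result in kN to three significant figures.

P_cr ≈ 3220 kN

P_cr ∝ 1/K², so P_cr,new = P_cr,old × (K_old/K_new)² = 12900 × (0.5/1)²
= 12900 × 0.2500 = 3220 kN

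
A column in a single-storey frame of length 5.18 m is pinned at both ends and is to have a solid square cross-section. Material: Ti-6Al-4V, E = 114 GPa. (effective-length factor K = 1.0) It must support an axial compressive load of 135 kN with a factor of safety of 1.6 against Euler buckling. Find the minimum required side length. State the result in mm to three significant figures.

Required P_cr = n·P = 1.6 × 135 = 216.0 kN
L_e = K·L = 1 × 5.18 = 5.180 m
Required I = P_cr·L_e²/(π²E) = 2.160×10^5 × 5.180² / (π² × 1.14×10^11) = 5.151×10^-6 m⁴
I_req = 5.151×10^6 mm⁴
Solid square: I = a⁴/12  ⇒  a = (12I)^(1/4) = (12×5.151×10^6)^(1/4) = 88.7 mm

a ≈ 88.7 mm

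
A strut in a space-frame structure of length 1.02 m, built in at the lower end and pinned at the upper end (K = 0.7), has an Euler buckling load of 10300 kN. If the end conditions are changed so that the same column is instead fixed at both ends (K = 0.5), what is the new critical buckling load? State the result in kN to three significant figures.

P_cr ≈ 20200 kN

P_cr ∝ 1/K², so P_cr,new = P_cr,old × (K_old/K_new)² = 10300 × (0.7/0.5)²
= 10300 × 1.960 = 20200 kN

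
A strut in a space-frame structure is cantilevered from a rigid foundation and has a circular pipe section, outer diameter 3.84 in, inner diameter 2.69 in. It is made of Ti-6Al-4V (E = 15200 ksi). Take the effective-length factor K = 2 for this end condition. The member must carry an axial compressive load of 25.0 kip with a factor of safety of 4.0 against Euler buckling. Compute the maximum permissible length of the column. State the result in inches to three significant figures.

d_o = 3.84 in, d_i = 2.69 in
I = π(d_o⁴ − d_i⁴)/64 = π(3.84⁴ − 2.690⁴)/64 = 8.103 in⁴
Required critical load P_cr = n·P = 4.0 × 25.0 = 100.0 kip = 1.000×10^5 lb
From P_cr = π²EI/(K·L)²:  L = (1/K)·√(π²EI/P_cr) = (1/2)·√(π²×1.52×10^7×8.103/1.000×10^5)
L = 55.1 in

L_max ≈ 55.1 in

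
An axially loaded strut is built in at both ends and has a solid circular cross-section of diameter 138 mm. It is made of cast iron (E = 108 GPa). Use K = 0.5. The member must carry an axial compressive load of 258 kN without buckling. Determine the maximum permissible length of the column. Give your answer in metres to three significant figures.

L_max ≈ 17.2 m

I = πd⁴/64 = π×138⁴/64 = 1.780×10^7 mm⁴
I = 1.780×10^-5 m⁴
At the buckling limit P_cr = P = 2.580×10^5 N
From P_cr = π²EI/(K·L)²:  L = (1/K)·√(π²EI/P_cr) = (1/0.5)·√(π²×1.08×10^11×1.780×10^-5/2.580×10^5)
L = 17.2 m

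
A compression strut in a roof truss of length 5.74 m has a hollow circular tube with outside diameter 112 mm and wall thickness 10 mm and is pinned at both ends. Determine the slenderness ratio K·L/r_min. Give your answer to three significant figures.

λ ≈ 158

Inner diameter d_i = 112 − 2×10 = 92.00 mm
I = π(d_o⁴ − d_i⁴)/64 = π(112⁴ − 92.00⁴)/64 = 4.207×10^6 mm⁴
A = 3.204×10^3 mm²;  r_min = √(I/A) = √(4.207×10^6/3.204×10^3) = 36.24 mm
L_e = K·L = 1 × 5.74 m = 5.740 m = 5740.0 mm
λ = L_e / r_min = 5740.0 / 36.24 = 158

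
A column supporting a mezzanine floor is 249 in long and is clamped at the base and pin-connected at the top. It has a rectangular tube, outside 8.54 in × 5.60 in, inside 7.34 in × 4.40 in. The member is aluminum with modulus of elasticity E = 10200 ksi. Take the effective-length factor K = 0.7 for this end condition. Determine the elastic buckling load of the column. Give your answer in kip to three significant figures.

Weak-axis I_min = (h_o·b_o³ − h_i·b_i³)/12 with b_o = 5.60, b_i = 4.400 in (shorter outer/inner sides).
I_min = (8.54×5.60³ − 7.340×4.400³)/12 = 72.88 in⁴
Effective length L_e = K·L = 0.7 × 249 = 174.3 in
P_cr = π²EI / L_e² = π² × 10200×10³ × 72.88 / 174.3² = 2.415×10^5 lb

P_cr ≈ 241 kip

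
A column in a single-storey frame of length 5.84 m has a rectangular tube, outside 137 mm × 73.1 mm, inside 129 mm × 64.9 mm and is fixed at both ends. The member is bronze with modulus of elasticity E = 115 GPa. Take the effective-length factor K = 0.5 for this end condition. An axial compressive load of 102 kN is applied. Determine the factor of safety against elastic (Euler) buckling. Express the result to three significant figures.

Weak-axis I_min = (h_o·b_o³ − h_i·b_i³)/12 with b_o = 73.1, b_i = 64.90 mm (shorter outer/inner sides).
I_min = (137×73.1³ − 129.0×64.90³)/12 = 1.521×10^6 mm⁴
I = 1.521×10^6 mm⁴ = 1.521×10^-6 m⁴
Effective length L_e = K·L = 0.5 × 5.84 = 2.920 m
P_cr = π²EI / L_e² = π² × 115×10⁹ × 1.521×10^-6 / 2.920² = 2.025×10^5 N
Factor of safety n = P_cr / P = 202.46 / 102 = 1.98

n ≈ 1.98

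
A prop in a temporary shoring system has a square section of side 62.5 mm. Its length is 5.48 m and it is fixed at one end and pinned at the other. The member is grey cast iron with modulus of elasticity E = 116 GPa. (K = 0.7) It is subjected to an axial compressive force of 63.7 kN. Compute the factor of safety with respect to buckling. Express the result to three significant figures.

n ≈ 1.55

I = a⁴/12 = 62.5⁴/12 = 1.272×10^6 mm⁴
I = 1.272×10^6 mm⁴ = 1.272×10^-6 m⁴
Effective length L_e = K·L = 0.7 × 5.48 = 3.836 m
P_cr = π²EI / L_e² = π² × 116×10⁹ × 1.272×10^-6 / 3.836² = 9.893×10^4 N
Factor of safety n = P_cr / P = 98.933 / 63.7 = 1.55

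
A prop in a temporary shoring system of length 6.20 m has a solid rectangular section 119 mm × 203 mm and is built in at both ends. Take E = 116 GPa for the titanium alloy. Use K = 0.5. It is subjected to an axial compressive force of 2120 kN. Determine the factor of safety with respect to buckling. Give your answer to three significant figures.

Buckling occurs about the weak axis: I_min = h·b³/12 with b = 119 mm (the shorter side).
I_min = 203×119³/12 = 2.851×10^7 mm⁴
I = 2.851×10^7 mm⁴ = 2.851×10^-5 m⁴
Effective length L_e = K·L = 0.5 × 6.20 = 3.100 m
P_cr = π²EI / L_e² = π² × 116×10⁹ × 2.851×10^-5 / 3.100² = 3.396×10^6 N
Factor of safety n = P_cr / P = 3396.2 / 2120 = 1.60

n ≈ 1.60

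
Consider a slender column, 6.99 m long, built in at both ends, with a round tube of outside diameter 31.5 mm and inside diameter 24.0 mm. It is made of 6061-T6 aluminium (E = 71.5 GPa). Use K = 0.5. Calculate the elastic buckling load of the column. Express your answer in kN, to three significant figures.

P_cr ≈ 1.85 kN

d_o = 31.5 mm, d_i = 24.0 mm
I = π(d_o⁴ − d_i⁴)/64 = π(31.5⁴ − 24.00⁴)/64 = 3.204×10^4 mm⁴
I = 3.204×10^4 mm⁴ = 3.204×10^-8 m⁴
Effective length L_e = K·L = 0.5 × 6.99 = 3.495 m
P_cr = π²EI / L_e² = π² × 71.5×10⁹ × 3.204×10^-8 / 3.495² = 1.851×10^3 N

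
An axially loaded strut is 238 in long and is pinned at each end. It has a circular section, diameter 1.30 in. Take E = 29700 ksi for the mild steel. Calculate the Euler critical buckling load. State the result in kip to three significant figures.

I = πd⁴/64 = π×1.30⁴/64 = 0.1402 in⁴
Effective length L_e = K·L = 1 × 238 = 238.0 in
P_cr = π²EI / L_e² = π² × 29700×10³ × 0.1402 / 238.0² = 725.5 lb

P_cr ≈ 0.726 kip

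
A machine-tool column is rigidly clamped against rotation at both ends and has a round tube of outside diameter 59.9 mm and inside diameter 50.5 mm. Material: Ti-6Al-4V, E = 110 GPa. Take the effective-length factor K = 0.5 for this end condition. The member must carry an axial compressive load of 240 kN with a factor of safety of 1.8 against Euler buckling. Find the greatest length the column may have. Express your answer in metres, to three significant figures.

d_o = 59.9 mm, d_i = 50.5 mm
I = π(d_o⁴ − d_i⁴)/64 = π(59.9⁴ − 50.50⁴)/64 = 3.127×10^5 mm⁴
I = 3.127×10^-7 m⁴
Required critical load P_cr = n·P = 1.8 × 240 = 432.0 kN = 4.320×10^5 N
From P_cr = π²EI/(K·L)²:  L = (1/K)·√(π²EI/P_cr) = (1/0.5)·√(π²×1.10×10^11×3.127×10^-7/4.320×10^5)
L = 1.77 m

L_max ≈ 1.77 m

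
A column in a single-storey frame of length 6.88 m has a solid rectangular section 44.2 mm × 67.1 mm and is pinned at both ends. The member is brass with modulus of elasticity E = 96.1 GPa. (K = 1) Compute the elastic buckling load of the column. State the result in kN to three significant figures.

Buckling occurs about the weak axis: I_min = h·b³/12 with b = 44.2 mm (the shorter side).
I_min = 67.1×44.2³/12 = 4.828×10^5 mm⁴
I = 4.828×10^5 mm⁴ = 4.828×10^-7 m⁴
Effective length L_e = K·L = 1 × 6.88 = 6.880 m
P_cr = π²EI / L_e² = π² × 96.1×10⁹ × 4.828×10^-7 / 6.880² = 9.675×10^3 N

P_cr ≈ 9.68 kN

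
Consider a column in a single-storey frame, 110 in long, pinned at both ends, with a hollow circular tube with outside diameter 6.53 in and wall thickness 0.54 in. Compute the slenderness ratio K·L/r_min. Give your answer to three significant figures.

λ ≈ 51.7

Inner diameter d_i = 6.53 − 2×0.54 = 5.450 in
I = π(d_o⁴ − d_i⁴)/64 = π(6.53⁴ − 5.450⁴)/64 = 45.95 in⁴
A = 10.16 in²;  r_min = √(I/A) = √(45.95/10.16) = 2.126 in
L_e = K·L = 1 × 110 = 110.0 in
λ = L_e / r_min = 110.00 / 2.126 = 51.7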